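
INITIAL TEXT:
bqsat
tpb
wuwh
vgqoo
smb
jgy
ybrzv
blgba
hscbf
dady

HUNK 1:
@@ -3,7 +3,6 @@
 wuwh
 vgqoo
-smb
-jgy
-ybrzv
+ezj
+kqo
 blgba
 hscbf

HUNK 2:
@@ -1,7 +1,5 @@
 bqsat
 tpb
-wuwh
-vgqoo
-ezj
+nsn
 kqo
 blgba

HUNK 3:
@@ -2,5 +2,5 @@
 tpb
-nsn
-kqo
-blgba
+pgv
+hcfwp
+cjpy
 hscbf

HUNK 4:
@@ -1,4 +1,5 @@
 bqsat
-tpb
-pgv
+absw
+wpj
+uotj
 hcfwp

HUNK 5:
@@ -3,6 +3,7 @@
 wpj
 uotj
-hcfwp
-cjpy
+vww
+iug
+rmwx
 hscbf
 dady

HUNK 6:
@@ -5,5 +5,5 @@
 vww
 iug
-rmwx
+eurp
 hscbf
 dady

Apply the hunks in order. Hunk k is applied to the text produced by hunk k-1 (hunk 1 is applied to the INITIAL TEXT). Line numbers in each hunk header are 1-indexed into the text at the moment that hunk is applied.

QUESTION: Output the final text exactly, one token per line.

Hunk 1: at line 3 remove [smb,jgy,ybrzv] add [ezj,kqo] -> 9 lines: bqsat tpb wuwh vgqoo ezj kqo blgba hscbf dady
Hunk 2: at line 1 remove [wuwh,vgqoo,ezj] add [nsn] -> 7 lines: bqsat tpb nsn kqo blgba hscbf dady
Hunk 3: at line 2 remove [nsn,kqo,blgba] add [pgv,hcfwp,cjpy] -> 7 lines: bqsat tpb pgv hcfwp cjpy hscbf dady
Hunk 4: at line 1 remove [tpb,pgv] add [absw,wpj,uotj] -> 8 lines: bqsat absw wpj uotj hcfwp cjpy hscbf dady
Hunk 5: at line 3 remove [hcfwp,cjpy] add [vww,iug,rmwx] -> 9 lines: bqsat absw wpj uotj vww iug rmwx hscbf dady
Hunk 6: at line 5 remove [rmwx] add [eurp] -> 9 lines: bqsat absw wpj uotj vww iug eurp hscbf dady

Answer: bqsat
absw
wpj
uotj
vww
iug
eurp
hscbf
dady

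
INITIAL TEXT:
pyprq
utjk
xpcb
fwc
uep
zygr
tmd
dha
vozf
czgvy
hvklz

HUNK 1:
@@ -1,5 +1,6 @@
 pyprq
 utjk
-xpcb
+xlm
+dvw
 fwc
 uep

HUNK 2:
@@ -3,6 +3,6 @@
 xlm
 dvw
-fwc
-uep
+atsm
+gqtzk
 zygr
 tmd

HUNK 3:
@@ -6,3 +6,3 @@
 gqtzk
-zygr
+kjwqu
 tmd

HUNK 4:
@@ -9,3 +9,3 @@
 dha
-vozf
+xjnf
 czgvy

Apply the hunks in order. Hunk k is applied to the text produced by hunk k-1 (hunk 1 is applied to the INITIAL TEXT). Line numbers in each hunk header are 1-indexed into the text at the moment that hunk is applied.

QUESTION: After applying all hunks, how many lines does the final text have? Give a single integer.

Answer: 12

Derivation:
Hunk 1: at line 1 remove [xpcb] add [xlm,dvw] -> 12 lines: pyprq utjk xlm dvw fwc uep zygr tmd dha vozf czgvy hvklz
Hunk 2: at line 3 remove [fwc,uep] add [atsm,gqtzk] -> 12 lines: pyprq utjk xlm dvw atsm gqtzk zygr tmd dha vozf czgvy hvklz
Hunk 3: at line 6 remove [zygr] add [kjwqu] -> 12 lines: pyprq utjk xlm dvw atsm gqtzk kjwqu tmd dha vozf czgvy hvklz
Hunk 4: at line 9 remove [vozf] add [xjnf] -> 12 lines: pyprq utjk xlm dvw atsm gqtzk kjwqu tmd dha xjnf czgvy hvklz
Final line count: 12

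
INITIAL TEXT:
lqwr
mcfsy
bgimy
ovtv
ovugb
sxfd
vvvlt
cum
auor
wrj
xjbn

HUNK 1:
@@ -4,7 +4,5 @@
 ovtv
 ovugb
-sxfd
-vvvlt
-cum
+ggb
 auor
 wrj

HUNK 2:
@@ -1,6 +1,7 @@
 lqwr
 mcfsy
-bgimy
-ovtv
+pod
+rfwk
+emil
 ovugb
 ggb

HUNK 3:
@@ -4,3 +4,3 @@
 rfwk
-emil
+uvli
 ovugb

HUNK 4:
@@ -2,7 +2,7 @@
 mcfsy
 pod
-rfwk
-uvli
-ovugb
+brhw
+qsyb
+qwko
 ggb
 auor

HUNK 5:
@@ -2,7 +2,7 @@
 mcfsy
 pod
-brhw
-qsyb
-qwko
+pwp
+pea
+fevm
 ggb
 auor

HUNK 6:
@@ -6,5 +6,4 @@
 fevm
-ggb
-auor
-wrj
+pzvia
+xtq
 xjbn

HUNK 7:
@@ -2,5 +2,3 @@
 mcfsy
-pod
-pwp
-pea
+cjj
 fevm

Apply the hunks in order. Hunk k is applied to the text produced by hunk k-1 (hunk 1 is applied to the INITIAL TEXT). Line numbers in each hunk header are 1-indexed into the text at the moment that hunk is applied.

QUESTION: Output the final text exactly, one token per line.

Hunk 1: at line 4 remove [sxfd,vvvlt,cum] add [ggb] -> 9 lines: lqwr mcfsy bgimy ovtv ovugb ggb auor wrj xjbn
Hunk 2: at line 1 remove [bgimy,ovtv] add [pod,rfwk,emil] -> 10 lines: lqwr mcfsy pod rfwk emil ovugb ggb auor wrj xjbn
Hunk 3: at line 4 remove [emil] add [uvli] -> 10 lines: lqwr mcfsy pod rfwk uvli ovugb ggb auor wrj xjbn
Hunk 4: at line 2 remove [rfwk,uvli,ovugb] add [brhw,qsyb,qwko] -> 10 lines: lqwr mcfsy pod brhw qsyb qwko ggb auor wrj xjbn
Hunk 5: at line 2 remove [brhw,qsyb,qwko] add [pwp,pea,fevm] -> 10 lines: lqwr mcfsy pod pwp pea fevm ggb auor wrj xjbn
Hunk 6: at line 6 remove [ggb,auor,wrj] add [pzvia,xtq] -> 9 lines: lqwr mcfsy pod pwp pea fevm pzvia xtq xjbn
Hunk 7: at line 2 remove [pod,pwp,pea] add [cjj] -> 7 lines: lqwr mcfsy cjj fevm pzvia xtq xjbn

Answer: lqwr
mcfsy
cjj
fevm
pzvia
xtq
xjbn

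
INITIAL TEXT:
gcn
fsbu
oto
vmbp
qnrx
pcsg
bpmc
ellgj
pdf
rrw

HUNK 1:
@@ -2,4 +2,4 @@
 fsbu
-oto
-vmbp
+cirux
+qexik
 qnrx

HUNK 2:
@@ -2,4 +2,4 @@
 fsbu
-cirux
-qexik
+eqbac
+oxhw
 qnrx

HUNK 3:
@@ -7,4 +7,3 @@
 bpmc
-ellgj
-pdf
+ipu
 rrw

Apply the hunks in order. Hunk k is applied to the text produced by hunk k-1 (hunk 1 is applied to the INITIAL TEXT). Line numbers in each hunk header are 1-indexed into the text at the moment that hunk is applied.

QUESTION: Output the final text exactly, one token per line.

Answer: gcn
fsbu
eqbac
oxhw
qnrx
pcsg
bpmc
ipu
rrw

Derivation:
Hunk 1: at line 2 remove [oto,vmbp] add [cirux,qexik] -> 10 lines: gcn fsbu cirux qexik qnrx pcsg bpmc ellgj pdf rrw
Hunk 2: at line 2 remove [cirux,qexik] add [eqbac,oxhw] -> 10 lines: gcn fsbu eqbac oxhw qnrx pcsg bpmc ellgj pdf rrw
Hunk 3: at line 7 remove [ellgj,pdf] add [ipu] -> 9 lines: gcn fsbu eqbac oxhw qnrx pcsg bpmc ipu rrw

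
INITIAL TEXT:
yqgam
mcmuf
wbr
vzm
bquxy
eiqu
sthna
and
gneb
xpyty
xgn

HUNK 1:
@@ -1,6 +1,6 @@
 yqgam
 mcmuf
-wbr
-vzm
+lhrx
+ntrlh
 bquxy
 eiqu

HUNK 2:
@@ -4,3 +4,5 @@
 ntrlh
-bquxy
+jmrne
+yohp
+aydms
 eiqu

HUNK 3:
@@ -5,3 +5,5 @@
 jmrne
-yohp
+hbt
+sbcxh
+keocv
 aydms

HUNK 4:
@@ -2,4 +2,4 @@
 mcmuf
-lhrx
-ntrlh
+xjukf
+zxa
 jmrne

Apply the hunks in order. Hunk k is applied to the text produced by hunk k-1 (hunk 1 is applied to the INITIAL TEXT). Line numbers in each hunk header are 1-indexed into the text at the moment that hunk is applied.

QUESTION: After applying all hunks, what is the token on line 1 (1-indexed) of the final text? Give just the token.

Answer: yqgam

Derivation:
Hunk 1: at line 1 remove [wbr,vzm] add [lhrx,ntrlh] -> 11 lines: yqgam mcmuf lhrx ntrlh bquxy eiqu sthna and gneb xpyty xgn
Hunk 2: at line 4 remove [bquxy] add [jmrne,yohp,aydms] -> 13 lines: yqgam mcmuf lhrx ntrlh jmrne yohp aydms eiqu sthna and gneb xpyty xgn
Hunk 3: at line 5 remove [yohp] add [hbt,sbcxh,keocv] -> 15 lines: yqgam mcmuf lhrx ntrlh jmrne hbt sbcxh keocv aydms eiqu sthna and gneb xpyty xgn
Hunk 4: at line 2 remove [lhrx,ntrlh] add [xjukf,zxa] -> 15 lines: yqgam mcmuf xjukf zxa jmrne hbt sbcxh keocv aydms eiqu sthna and gneb xpyty xgn
Final line 1: yqgam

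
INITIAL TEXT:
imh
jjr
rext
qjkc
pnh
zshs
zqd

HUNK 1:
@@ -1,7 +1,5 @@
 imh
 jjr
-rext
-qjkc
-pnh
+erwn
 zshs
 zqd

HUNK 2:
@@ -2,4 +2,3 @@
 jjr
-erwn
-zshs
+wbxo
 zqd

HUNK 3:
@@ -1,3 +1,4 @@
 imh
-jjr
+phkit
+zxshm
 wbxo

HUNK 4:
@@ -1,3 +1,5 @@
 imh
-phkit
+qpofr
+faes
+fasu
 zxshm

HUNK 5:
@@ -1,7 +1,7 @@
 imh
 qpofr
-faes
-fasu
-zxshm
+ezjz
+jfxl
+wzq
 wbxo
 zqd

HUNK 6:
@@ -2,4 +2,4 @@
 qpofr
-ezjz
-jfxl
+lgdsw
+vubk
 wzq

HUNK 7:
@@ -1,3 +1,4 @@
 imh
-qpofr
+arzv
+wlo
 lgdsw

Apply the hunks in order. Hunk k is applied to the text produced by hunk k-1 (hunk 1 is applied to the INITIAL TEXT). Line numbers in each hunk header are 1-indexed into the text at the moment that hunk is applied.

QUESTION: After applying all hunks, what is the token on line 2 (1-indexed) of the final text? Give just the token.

Hunk 1: at line 1 remove [rext,qjkc,pnh] add [erwn] -> 5 lines: imh jjr erwn zshs zqd
Hunk 2: at line 2 remove [erwn,zshs] add [wbxo] -> 4 lines: imh jjr wbxo zqd
Hunk 3: at line 1 remove [jjr] add [phkit,zxshm] -> 5 lines: imh phkit zxshm wbxo zqd
Hunk 4: at line 1 remove [phkit] add [qpofr,faes,fasu] -> 7 lines: imh qpofr faes fasu zxshm wbxo zqd
Hunk 5: at line 1 remove [faes,fasu,zxshm] add [ezjz,jfxl,wzq] -> 7 lines: imh qpofr ezjz jfxl wzq wbxo zqd
Hunk 6: at line 2 remove [ezjz,jfxl] add [lgdsw,vubk] -> 7 lines: imh qpofr lgdsw vubk wzq wbxo zqd
Hunk 7: at line 1 remove [qpofr] add [arzv,wlo] -> 8 lines: imh arzv wlo lgdsw vubk wzq wbxo zqd
Final line 2: arzv

Answer: arzv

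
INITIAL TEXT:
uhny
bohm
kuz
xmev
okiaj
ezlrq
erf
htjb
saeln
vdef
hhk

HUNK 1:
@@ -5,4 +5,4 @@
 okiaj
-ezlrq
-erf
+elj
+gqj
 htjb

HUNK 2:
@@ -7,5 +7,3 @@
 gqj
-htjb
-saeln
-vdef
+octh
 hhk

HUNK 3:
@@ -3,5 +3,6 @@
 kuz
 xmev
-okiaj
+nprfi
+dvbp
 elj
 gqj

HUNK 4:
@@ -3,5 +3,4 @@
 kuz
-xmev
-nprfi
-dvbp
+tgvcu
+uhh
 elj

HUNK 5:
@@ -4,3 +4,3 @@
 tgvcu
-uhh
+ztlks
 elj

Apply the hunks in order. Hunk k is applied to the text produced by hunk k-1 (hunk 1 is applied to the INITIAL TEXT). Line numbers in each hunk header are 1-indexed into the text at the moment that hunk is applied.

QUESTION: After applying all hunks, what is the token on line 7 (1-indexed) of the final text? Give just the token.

Hunk 1: at line 5 remove [ezlrq,erf] add [elj,gqj] -> 11 lines: uhny bohm kuz xmev okiaj elj gqj htjb saeln vdef hhk
Hunk 2: at line 7 remove [htjb,saeln,vdef] add [octh] -> 9 lines: uhny bohm kuz xmev okiaj elj gqj octh hhk
Hunk 3: at line 3 remove [okiaj] add [nprfi,dvbp] -> 10 lines: uhny bohm kuz xmev nprfi dvbp elj gqj octh hhk
Hunk 4: at line 3 remove [xmev,nprfi,dvbp] add [tgvcu,uhh] -> 9 lines: uhny bohm kuz tgvcu uhh elj gqj octh hhk
Hunk 5: at line 4 remove [uhh] add [ztlks] -> 9 lines: uhny bohm kuz tgvcu ztlks elj gqj octh hhk
Final line 7: gqj

Answer: gqj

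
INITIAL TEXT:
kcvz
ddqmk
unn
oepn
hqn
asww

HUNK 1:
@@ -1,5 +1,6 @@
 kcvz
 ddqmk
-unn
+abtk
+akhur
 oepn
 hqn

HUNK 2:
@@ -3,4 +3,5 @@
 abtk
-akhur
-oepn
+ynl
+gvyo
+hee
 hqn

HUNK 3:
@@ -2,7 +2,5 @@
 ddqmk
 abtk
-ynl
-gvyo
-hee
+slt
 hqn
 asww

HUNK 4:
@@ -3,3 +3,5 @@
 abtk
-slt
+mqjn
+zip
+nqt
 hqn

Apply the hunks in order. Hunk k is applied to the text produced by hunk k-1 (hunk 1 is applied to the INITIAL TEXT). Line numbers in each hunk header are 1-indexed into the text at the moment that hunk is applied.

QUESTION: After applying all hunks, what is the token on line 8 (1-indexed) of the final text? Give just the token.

Answer: asww

Derivation:
Hunk 1: at line 1 remove [unn] add [abtk,akhur] -> 7 lines: kcvz ddqmk abtk akhur oepn hqn asww
Hunk 2: at line 3 remove [akhur,oepn] add [ynl,gvyo,hee] -> 8 lines: kcvz ddqmk abtk ynl gvyo hee hqn asww
Hunk 3: at line 2 remove [ynl,gvyo,hee] add [slt] -> 6 lines: kcvz ddqmk abtk slt hqn asww
Hunk 4: at line 3 remove [slt] add [mqjn,zip,nqt] -> 8 lines: kcvz ddqmk abtk mqjn zip nqt hqn asww
Final line 8: asww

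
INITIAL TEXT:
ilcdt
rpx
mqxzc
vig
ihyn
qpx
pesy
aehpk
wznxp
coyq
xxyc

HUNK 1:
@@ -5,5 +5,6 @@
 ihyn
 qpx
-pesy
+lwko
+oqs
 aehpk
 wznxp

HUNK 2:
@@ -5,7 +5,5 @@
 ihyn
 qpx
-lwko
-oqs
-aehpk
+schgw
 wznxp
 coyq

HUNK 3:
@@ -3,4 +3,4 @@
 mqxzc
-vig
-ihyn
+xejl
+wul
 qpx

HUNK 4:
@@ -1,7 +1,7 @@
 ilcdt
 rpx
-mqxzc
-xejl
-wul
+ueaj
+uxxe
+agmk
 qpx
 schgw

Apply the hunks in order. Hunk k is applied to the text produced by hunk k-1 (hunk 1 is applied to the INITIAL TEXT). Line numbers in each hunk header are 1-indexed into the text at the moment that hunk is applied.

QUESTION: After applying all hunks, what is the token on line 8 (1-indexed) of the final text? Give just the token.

Answer: wznxp

Derivation:
Hunk 1: at line 5 remove [pesy] add [lwko,oqs] -> 12 lines: ilcdt rpx mqxzc vig ihyn qpx lwko oqs aehpk wznxp coyq xxyc
Hunk 2: at line 5 remove [lwko,oqs,aehpk] add [schgw] -> 10 lines: ilcdt rpx mqxzc vig ihyn qpx schgw wznxp coyq xxyc
Hunk 3: at line 3 remove [vig,ihyn] add [xejl,wul] -> 10 lines: ilcdt rpx mqxzc xejl wul qpx schgw wznxp coyq xxyc
Hunk 4: at line 1 remove [mqxzc,xejl,wul] add [ueaj,uxxe,agmk] -> 10 lines: ilcdt rpx ueaj uxxe agmk qpx schgw wznxp coyq xxyc
Final line 8: wznxp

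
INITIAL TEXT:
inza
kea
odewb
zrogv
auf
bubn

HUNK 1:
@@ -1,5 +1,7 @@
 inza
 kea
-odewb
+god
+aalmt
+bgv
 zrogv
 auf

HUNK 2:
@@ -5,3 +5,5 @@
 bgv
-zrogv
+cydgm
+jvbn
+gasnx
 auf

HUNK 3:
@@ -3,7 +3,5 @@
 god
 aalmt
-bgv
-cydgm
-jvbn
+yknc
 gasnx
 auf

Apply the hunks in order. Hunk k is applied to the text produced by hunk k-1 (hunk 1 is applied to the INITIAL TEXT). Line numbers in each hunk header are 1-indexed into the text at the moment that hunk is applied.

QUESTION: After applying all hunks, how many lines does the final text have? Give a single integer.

Answer: 8

Derivation:
Hunk 1: at line 1 remove [odewb] add [god,aalmt,bgv] -> 8 lines: inza kea god aalmt bgv zrogv auf bubn
Hunk 2: at line 5 remove [zrogv] add [cydgm,jvbn,gasnx] -> 10 lines: inza kea god aalmt bgv cydgm jvbn gasnx auf bubn
Hunk 3: at line 3 remove [bgv,cydgm,jvbn] add [yknc] -> 8 lines: inza kea god aalmt yknc gasnx auf bubn
Final line count: 8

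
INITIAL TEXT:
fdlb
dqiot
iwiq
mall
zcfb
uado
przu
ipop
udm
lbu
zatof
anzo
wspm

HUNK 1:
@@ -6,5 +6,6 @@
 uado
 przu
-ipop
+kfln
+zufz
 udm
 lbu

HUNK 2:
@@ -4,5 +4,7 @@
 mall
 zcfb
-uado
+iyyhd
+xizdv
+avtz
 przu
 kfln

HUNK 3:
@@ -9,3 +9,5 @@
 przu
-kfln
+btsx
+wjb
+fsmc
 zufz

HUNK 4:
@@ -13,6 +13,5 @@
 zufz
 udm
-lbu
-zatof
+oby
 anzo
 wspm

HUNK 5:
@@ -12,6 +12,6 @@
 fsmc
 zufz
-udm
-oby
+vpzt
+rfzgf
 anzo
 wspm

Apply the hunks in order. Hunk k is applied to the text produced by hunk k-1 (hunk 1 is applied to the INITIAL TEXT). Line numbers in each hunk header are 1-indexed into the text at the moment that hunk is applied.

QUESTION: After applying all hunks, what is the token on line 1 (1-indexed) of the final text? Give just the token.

Answer: fdlb

Derivation:
Hunk 1: at line 6 remove [ipop] add [kfln,zufz] -> 14 lines: fdlb dqiot iwiq mall zcfb uado przu kfln zufz udm lbu zatof anzo wspm
Hunk 2: at line 4 remove [uado] add [iyyhd,xizdv,avtz] -> 16 lines: fdlb dqiot iwiq mall zcfb iyyhd xizdv avtz przu kfln zufz udm lbu zatof anzo wspm
Hunk 3: at line 9 remove [kfln] add [btsx,wjb,fsmc] -> 18 lines: fdlb dqiot iwiq mall zcfb iyyhd xizdv avtz przu btsx wjb fsmc zufz udm lbu zatof anzo wspm
Hunk 4: at line 13 remove [lbu,zatof] add [oby] -> 17 lines: fdlb dqiot iwiq mall zcfb iyyhd xizdv avtz przu btsx wjb fsmc zufz udm oby anzo wspm
Hunk 5: at line 12 remove [udm,oby] add [vpzt,rfzgf] -> 17 lines: fdlb dqiot iwiq mall zcfb iyyhd xizdv avtz przu btsx wjb fsmc zufz vpzt rfzgf anzo wspm
Final line 1: fdlb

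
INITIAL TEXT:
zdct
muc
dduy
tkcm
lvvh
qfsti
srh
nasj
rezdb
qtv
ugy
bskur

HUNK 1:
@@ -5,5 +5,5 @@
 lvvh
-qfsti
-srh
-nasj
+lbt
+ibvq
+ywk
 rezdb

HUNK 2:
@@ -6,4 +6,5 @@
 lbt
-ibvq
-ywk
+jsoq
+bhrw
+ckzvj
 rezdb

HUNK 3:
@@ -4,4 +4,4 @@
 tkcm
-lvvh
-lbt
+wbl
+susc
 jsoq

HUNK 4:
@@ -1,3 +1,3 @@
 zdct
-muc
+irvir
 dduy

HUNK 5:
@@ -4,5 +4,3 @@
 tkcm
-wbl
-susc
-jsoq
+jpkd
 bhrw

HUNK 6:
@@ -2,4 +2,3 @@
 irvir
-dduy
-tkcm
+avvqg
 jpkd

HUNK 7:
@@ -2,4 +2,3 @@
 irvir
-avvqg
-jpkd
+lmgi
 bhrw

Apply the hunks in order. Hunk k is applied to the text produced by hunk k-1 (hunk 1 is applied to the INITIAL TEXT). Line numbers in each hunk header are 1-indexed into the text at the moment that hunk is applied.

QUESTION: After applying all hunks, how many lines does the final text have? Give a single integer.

Answer: 9

Derivation:
Hunk 1: at line 5 remove [qfsti,srh,nasj] add [lbt,ibvq,ywk] -> 12 lines: zdct muc dduy tkcm lvvh lbt ibvq ywk rezdb qtv ugy bskur
Hunk 2: at line 6 remove [ibvq,ywk] add [jsoq,bhrw,ckzvj] -> 13 lines: zdct muc dduy tkcm lvvh lbt jsoq bhrw ckzvj rezdb qtv ugy bskur
Hunk 3: at line 4 remove [lvvh,lbt] add [wbl,susc] -> 13 lines: zdct muc dduy tkcm wbl susc jsoq bhrw ckzvj rezdb qtv ugy bskur
Hunk 4: at line 1 remove [muc] add [irvir] -> 13 lines: zdct irvir dduy tkcm wbl susc jsoq bhrw ckzvj rezdb qtv ugy bskur
Hunk 5: at line 4 remove [wbl,susc,jsoq] add [jpkd] -> 11 lines: zdct irvir dduy tkcm jpkd bhrw ckzvj rezdb qtv ugy bskur
Hunk 6: at line 2 remove [dduy,tkcm] add [avvqg] -> 10 lines: zdct irvir avvqg jpkd bhrw ckzvj rezdb qtv ugy bskur
Hunk 7: at line 2 remove [avvqg,jpkd] add [lmgi] -> 9 lines: zdct irvir lmgi bhrw ckzvj rezdb qtv ugy bskur
Final line count: 9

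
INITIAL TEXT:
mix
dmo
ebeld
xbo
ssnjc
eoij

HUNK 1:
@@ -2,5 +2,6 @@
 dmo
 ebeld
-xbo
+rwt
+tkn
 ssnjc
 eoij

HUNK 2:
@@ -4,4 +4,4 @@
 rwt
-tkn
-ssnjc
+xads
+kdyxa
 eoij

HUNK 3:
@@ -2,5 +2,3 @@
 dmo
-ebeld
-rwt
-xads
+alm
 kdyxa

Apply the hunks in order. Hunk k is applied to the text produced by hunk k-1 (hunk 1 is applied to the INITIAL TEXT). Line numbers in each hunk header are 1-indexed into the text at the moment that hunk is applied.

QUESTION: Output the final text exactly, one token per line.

Answer: mix
dmo
alm
kdyxa
eoij

Derivation:
Hunk 1: at line 2 remove [xbo] add [rwt,tkn] -> 7 lines: mix dmo ebeld rwt tkn ssnjc eoij
Hunk 2: at line 4 remove [tkn,ssnjc] add [xads,kdyxa] -> 7 lines: mix dmo ebeld rwt xads kdyxa eoij
Hunk 3: at line 2 remove [ebeld,rwt,xads] add [alm] -> 5 lines: mix dmo alm kdyxa eoij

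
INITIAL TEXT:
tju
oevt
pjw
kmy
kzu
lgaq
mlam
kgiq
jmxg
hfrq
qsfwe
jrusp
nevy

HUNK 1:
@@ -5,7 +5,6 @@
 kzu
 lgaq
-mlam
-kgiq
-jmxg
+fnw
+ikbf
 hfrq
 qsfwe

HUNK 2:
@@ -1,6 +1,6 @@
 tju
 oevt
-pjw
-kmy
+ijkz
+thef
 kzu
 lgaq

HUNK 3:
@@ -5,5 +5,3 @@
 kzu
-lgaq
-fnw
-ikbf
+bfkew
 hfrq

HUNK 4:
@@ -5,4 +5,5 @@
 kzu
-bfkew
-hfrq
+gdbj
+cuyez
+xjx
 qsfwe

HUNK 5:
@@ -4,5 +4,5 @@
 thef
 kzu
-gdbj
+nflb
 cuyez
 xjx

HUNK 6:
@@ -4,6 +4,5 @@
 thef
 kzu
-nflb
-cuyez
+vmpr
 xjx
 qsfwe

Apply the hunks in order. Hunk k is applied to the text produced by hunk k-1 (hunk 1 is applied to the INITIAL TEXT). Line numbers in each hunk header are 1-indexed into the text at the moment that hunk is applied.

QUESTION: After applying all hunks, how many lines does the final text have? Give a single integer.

Hunk 1: at line 5 remove [mlam,kgiq,jmxg] add [fnw,ikbf] -> 12 lines: tju oevt pjw kmy kzu lgaq fnw ikbf hfrq qsfwe jrusp nevy
Hunk 2: at line 1 remove [pjw,kmy] add [ijkz,thef] -> 12 lines: tju oevt ijkz thef kzu lgaq fnw ikbf hfrq qsfwe jrusp nevy
Hunk 3: at line 5 remove [lgaq,fnw,ikbf] add [bfkew] -> 10 lines: tju oevt ijkz thef kzu bfkew hfrq qsfwe jrusp nevy
Hunk 4: at line 5 remove [bfkew,hfrq] add [gdbj,cuyez,xjx] -> 11 lines: tju oevt ijkz thef kzu gdbj cuyez xjx qsfwe jrusp nevy
Hunk 5: at line 4 remove [gdbj] add [nflb] -> 11 lines: tju oevt ijkz thef kzu nflb cuyez xjx qsfwe jrusp nevy
Hunk 6: at line 4 remove [nflb,cuyez] add [vmpr] -> 10 lines: tju oevt ijkz thef kzu vmpr xjx qsfwe jrusp nevy
Final line count: 10

Answer: 10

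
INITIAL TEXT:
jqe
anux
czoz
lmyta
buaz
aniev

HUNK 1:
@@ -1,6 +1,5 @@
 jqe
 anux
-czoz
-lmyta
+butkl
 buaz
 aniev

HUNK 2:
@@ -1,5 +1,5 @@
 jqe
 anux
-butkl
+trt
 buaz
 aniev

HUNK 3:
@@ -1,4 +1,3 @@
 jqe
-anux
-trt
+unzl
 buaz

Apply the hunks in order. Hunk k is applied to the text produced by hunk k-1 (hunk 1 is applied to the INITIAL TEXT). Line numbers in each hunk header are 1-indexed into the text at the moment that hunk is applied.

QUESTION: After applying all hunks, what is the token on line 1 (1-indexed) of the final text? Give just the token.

Hunk 1: at line 1 remove [czoz,lmyta] add [butkl] -> 5 lines: jqe anux butkl buaz aniev
Hunk 2: at line 1 remove [butkl] add [trt] -> 5 lines: jqe anux trt buaz aniev
Hunk 3: at line 1 remove [anux,trt] add [unzl] -> 4 lines: jqe unzl buaz aniev
Final line 1: jqe

Answer: jqe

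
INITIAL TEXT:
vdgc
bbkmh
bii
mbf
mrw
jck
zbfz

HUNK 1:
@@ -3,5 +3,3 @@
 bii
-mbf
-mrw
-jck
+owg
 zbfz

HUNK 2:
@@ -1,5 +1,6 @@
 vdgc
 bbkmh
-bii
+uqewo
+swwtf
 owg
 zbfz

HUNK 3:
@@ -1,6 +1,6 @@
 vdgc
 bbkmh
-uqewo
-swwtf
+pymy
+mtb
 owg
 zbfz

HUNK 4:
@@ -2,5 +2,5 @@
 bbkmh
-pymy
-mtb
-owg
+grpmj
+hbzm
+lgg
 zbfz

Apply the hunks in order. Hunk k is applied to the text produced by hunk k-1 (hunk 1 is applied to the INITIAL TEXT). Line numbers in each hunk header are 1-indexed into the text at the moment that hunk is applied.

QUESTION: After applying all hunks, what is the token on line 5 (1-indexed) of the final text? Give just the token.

Answer: lgg

Derivation:
Hunk 1: at line 3 remove [mbf,mrw,jck] add [owg] -> 5 lines: vdgc bbkmh bii owg zbfz
Hunk 2: at line 1 remove [bii] add [uqewo,swwtf] -> 6 lines: vdgc bbkmh uqewo swwtf owg zbfz
Hunk 3: at line 1 remove [uqewo,swwtf] add [pymy,mtb] -> 6 lines: vdgc bbkmh pymy mtb owg zbfz
Hunk 4: at line 2 remove [pymy,mtb,owg] add [grpmj,hbzm,lgg] -> 6 lines: vdgc bbkmh grpmj hbzm lgg zbfz
Final line 5: lgg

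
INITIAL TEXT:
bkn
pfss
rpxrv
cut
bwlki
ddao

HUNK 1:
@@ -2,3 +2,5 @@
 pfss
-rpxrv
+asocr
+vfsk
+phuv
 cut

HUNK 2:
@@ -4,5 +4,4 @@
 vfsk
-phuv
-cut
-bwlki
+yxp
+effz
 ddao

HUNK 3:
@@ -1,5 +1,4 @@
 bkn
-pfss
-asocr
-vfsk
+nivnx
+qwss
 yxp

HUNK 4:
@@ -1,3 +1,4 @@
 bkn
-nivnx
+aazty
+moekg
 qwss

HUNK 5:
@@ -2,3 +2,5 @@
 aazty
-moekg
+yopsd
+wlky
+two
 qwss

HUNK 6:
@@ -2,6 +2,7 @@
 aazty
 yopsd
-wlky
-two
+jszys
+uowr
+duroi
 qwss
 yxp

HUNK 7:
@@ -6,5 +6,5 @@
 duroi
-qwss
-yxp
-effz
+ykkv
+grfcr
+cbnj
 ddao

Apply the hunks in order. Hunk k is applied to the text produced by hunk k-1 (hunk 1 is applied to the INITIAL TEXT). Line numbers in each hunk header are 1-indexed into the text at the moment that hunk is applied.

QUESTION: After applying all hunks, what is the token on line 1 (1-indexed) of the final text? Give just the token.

Answer: bkn

Derivation:
Hunk 1: at line 2 remove [rpxrv] add [asocr,vfsk,phuv] -> 8 lines: bkn pfss asocr vfsk phuv cut bwlki ddao
Hunk 2: at line 4 remove [phuv,cut,bwlki] add [yxp,effz] -> 7 lines: bkn pfss asocr vfsk yxp effz ddao
Hunk 3: at line 1 remove [pfss,asocr,vfsk] add [nivnx,qwss] -> 6 lines: bkn nivnx qwss yxp effz ddao
Hunk 4: at line 1 remove [nivnx] add [aazty,moekg] -> 7 lines: bkn aazty moekg qwss yxp effz ddao
Hunk 5: at line 2 remove [moekg] add [yopsd,wlky,two] -> 9 lines: bkn aazty yopsd wlky two qwss yxp effz ddao
Hunk 6: at line 2 remove [wlky,two] add [jszys,uowr,duroi] -> 10 lines: bkn aazty yopsd jszys uowr duroi qwss yxp effz ddao
Hunk 7: at line 6 remove [qwss,yxp,effz] add [ykkv,grfcr,cbnj] -> 10 lines: bkn aazty yopsd jszys uowr duroi ykkv grfcr cbnj ddao
Final line 1: bkn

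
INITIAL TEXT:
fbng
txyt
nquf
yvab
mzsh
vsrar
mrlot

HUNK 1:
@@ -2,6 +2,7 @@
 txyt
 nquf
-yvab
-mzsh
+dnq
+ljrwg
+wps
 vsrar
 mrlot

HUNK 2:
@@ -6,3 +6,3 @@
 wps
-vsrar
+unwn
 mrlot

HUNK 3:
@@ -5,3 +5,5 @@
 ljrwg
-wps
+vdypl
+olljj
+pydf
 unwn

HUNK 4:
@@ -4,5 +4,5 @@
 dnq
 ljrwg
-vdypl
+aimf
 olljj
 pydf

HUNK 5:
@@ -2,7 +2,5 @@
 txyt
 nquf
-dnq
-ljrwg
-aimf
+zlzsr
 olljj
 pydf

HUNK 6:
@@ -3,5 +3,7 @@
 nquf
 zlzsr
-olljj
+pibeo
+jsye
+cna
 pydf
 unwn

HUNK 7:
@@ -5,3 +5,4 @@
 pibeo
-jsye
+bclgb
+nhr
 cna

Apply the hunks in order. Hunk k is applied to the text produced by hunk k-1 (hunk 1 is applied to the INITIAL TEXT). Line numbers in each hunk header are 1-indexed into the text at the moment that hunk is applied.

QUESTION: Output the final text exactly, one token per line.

Answer: fbng
txyt
nquf
zlzsr
pibeo
bclgb
nhr
cna
pydf
unwn
mrlot

Derivation:
Hunk 1: at line 2 remove [yvab,mzsh] add [dnq,ljrwg,wps] -> 8 lines: fbng txyt nquf dnq ljrwg wps vsrar mrlot
Hunk 2: at line 6 remove [vsrar] add [unwn] -> 8 lines: fbng txyt nquf dnq ljrwg wps unwn mrlot
Hunk 3: at line 5 remove [wps] add [vdypl,olljj,pydf] -> 10 lines: fbng txyt nquf dnq ljrwg vdypl olljj pydf unwn mrlot
Hunk 4: at line 4 remove [vdypl] add [aimf] -> 10 lines: fbng txyt nquf dnq ljrwg aimf olljj pydf unwn mrlot
Hunk 5: at line 2 remove [dnq,ljrwg,aimf] add [zlzsr] -> 8 lines: fbng txyt nquf zlzsr olljj pydf unwn mrlot
Hunk 6: at line 3 remove [olljj] add [pibeo,jsye,cna] -> 10 lines: fbng txyt nquf zlzsr pibeo jsye cna pydf unwn mrlot
Hunk 7: at line 5 remove [jsye] add [bclgb,nhr] -> 11 lines: fbng txyt nquf zlzsr pibeo bclgb nhr cna pydf unwn mrlot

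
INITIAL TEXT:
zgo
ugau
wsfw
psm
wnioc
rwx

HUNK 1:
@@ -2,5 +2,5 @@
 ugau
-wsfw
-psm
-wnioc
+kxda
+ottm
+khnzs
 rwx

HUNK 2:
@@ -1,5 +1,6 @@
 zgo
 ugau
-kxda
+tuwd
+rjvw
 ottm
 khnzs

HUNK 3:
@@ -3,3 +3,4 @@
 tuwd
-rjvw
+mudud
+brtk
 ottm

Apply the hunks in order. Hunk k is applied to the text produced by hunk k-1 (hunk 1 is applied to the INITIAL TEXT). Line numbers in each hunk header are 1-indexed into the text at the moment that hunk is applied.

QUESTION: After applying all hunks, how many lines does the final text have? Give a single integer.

Answer: 8

Derivation:
Hunk 1: at line 2 remove [wsfw,psm,wnioc] add [kxda,ottm,khnzs] -> 6 lines: zgo ugau kxda ottm khnzs rwx
Hunk 2: at line 1 remove [kxda] add [tuwd,rjvw] -> 7 lines: zgo ugau tuwd rjvw ottm khnzs rwx
Hunk 3: at line 3 remove [rjvw] add [mudud,brtk] -> 8 lines: zgo ugau tuwd mudud brtk ottm khnzs rwx
Final line count: 8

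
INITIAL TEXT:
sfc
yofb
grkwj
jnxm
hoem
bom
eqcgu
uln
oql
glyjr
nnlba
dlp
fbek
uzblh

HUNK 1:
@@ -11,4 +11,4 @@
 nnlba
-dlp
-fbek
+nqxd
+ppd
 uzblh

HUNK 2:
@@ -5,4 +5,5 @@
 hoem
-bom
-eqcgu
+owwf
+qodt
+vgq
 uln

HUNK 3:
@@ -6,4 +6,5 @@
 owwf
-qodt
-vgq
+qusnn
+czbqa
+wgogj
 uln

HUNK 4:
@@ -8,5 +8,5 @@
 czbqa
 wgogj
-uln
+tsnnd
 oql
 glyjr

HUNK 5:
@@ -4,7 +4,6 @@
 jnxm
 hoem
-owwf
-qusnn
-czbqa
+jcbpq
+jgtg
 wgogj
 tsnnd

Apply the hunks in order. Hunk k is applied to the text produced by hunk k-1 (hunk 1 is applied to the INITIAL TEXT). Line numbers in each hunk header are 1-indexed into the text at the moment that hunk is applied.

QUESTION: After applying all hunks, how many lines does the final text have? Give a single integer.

Answer: 15

Derivation:
Hunk 1: at line 11 remove [dlp,fbek] add [nqxd,ppd] -> 14 lines: sfc yofb grkwj jnxm hoem bom eqcgu uln oql glyjr nnlba nqxd ppd uzblh
Hunk 2: at line 5 remove [bom,eqcgu] add [owwf,qodt,vgq] -> 15 lines: sfc yofb grkwj jnxm hoem owwf qodt vgq uln oql glyjr nnlba nqxd ppd uzblh
Hunk 3: at line 6 remove [qodt,vgq] add [qusnn,czbqa,wgogj] -> 16 lines: sfc yofb grkwj jnxm hoem owwf qusnn czbqa wgogj uln oql glyjr nnlba nqxd ppd uzblh
Hunk 4: at line 8 remove [uln] add [tsnnd] -> 16 lines: sfc yofb grkwj jnxm hoem owwf qusnn czbqa wgogj tsnnd oql glyjr nnlba nqxd ppd uzblh
Hunk 5: at line 4 remove [owwf,qusnn,czbqa] add [jcbpq,jgtg] -> 15 lines: sfc yofb grkwj jnxm hoem jcbpq jgtg wgogj tsnnd oql glyjr nnlba nqxd ppd uzblh
Final line count: 15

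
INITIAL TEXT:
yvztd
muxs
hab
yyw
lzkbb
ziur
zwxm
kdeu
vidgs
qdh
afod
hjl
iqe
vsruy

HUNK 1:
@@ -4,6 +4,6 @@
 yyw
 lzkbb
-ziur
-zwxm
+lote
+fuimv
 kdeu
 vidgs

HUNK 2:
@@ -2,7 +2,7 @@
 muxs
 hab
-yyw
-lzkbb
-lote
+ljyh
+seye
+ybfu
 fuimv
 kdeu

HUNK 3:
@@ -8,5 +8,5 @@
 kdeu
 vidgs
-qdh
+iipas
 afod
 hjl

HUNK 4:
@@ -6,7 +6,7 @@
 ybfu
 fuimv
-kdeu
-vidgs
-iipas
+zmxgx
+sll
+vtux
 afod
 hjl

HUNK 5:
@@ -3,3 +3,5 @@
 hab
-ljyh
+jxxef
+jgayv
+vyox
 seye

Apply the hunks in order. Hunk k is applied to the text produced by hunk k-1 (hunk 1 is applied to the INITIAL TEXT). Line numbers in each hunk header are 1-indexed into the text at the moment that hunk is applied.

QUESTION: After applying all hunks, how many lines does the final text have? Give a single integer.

Answer: 16

Derivation:
Hunk 1: at line 4 remove [ziur,zwxm] add [lote,fuimv] -> 14 lines: yvztd muxs hab yyw lzkbb lote fuimv kdeu vidgs qdh afod hjl iqe vsruy
Hunk 2: at line 2 remove [yyw,lzkbb,lote] add [ljyh,seye,ybfu] -> 14 lines: yvztd muxs hab ljyh seye ybfu fuimv kdeu vidgs qdh afod hjl iqe vsruy
Hunk 3: at line 8 remove [qdh] add [iipas] -> 14 lines: yvztd muxs hab ljyh seye ybfu fuimv kdeu vidgs iipas afod hjl iqe vsruy
Hunk 4: at line 6 remove [kdeu,vidgs,iipas] add [zmxgx,sll,vtux] -> 14 lines: yvztd muxs hab ljyh seye ybfu fuimv zmxgx sll vtux afod hjl iqe vsruy
Hunk 5: at line 3 remove [ljyh] add [jxxef,jgayv,vyox] -> 16 lines: yvztd muxs hab jxxef jgayv vyox seye ybfu fuimv zmxgx sll vtux afod hjl iqe vsruy
Final line count: 16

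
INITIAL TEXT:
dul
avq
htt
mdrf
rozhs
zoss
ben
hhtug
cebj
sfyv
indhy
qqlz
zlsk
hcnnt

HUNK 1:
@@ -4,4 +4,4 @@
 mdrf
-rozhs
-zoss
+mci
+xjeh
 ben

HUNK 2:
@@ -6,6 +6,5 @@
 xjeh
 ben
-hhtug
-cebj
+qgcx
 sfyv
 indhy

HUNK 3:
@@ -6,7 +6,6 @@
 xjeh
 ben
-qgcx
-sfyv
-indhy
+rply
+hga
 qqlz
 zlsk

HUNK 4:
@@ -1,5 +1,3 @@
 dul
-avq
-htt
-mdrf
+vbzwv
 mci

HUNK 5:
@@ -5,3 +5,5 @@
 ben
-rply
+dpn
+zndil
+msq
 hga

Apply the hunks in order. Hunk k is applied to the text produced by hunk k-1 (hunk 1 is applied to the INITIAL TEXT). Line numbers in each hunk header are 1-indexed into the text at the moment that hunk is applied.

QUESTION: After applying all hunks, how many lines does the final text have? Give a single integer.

Answer: 12

Derivation:
Hunk 1: at line 4 remove [rozhs,zoss] add [mci,xjeh] -> 14 lines: dul avq htt mdrf mci xjeh ben hhtug cebj sfyv indhy qqlz zlsk hcnnt
Hunk 2: at line 6 remove [hhtug,cebj] add [qgcx] -> 13 lines: dul avq htt mdrf mci xjeh ben qgcx sfyv indhy qqlz zlsk hcnnt
Hunk 3: at line 6 remove [qgcx,sfyv,indhy] add [rply,hga] -> 12 lines: dul avq htt mdrf mci xjeh ben rply hga qqlz zlsk hcnnt
Hunk 4: at line 1 remove [avq,htt,mdrf] add [vbzwv] -> 10 lines: dul vbzwv mci xjeh ben rply hga qqlz zlsk hcnnt
Hunk 5: at line 5 remove [rply] add [dpn,zndil,msq] -> 12 lines: dul vbzwv mci xjeh ben dpn zndil msq hga qqlz zlsk hcnnt
Final line count: 12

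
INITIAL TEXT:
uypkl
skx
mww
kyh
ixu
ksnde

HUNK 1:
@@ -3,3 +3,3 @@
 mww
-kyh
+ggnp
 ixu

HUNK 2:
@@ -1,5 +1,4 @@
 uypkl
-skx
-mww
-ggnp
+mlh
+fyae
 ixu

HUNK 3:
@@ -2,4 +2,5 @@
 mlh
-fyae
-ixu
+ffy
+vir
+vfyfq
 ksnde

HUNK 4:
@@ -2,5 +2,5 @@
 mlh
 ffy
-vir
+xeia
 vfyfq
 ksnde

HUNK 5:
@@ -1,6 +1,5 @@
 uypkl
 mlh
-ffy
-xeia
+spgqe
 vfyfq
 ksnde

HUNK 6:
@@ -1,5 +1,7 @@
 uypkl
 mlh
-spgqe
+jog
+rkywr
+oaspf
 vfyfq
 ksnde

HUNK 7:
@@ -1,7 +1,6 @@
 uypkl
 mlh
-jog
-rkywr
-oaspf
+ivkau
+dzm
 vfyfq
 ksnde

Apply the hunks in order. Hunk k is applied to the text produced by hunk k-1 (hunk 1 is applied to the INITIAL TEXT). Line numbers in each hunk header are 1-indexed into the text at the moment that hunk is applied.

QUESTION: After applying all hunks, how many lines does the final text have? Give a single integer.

Answer: 6

Derivation:
Hunk 1: at line 3 remove [kyh] add [ggnp] -> 6 lines: uypkl skx mww ggnp ixu ksnde
Hunk 2: at line 1 remove [skx,mww,ggnp] add [mlh,fyae] -> 5 lines: uypkl mlh fyae ixu ksnde
Hunk 3: at line 2 remove [fyae,ixu] add [ffy,vir,vfyfq] -> 6 lines: uypkl mlh ffy vir vfyfq ksnde
Hunk 4: at line 2 remove [vir] add [xeia] -> 6 lines: uypkl mlh ffy xeia vfyfq ksnde
Hunk 5: at line 1 remove [ffy,xeia] add [spgqe] -> 5 lines: uypkl mlh spgqe vfyfq ksnde
Hunk 6: at line 1 remove [spgqe] add [jog,rkywr,oaspf] -> 7 lines: uypkl mlh jog rkywr oaspf vfyfq ksnde
Hunk 7: at line 1 remove [jog,rkywr,oaspf] add [ivkau,dzm] -> 6 lines: uypkl mlh ivkau dzm vfyfq ksnde
Final line count: 6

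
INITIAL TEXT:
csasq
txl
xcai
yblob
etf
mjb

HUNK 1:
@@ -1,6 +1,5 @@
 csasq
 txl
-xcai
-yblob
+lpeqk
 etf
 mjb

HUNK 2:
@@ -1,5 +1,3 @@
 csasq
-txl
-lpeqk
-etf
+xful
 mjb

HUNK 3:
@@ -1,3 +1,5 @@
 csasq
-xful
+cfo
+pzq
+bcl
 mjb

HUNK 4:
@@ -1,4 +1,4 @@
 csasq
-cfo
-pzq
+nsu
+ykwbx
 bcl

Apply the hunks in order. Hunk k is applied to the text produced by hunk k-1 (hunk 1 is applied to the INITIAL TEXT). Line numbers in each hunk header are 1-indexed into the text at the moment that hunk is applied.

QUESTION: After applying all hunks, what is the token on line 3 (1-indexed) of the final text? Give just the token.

Hunk 1: at line 1 remove [xcai,yblob] add [lpeqk] -> 5 lines: csasq txl lpeqk etf mjb
Hunk 2: at line 1 remove [txl,lpeqk,etf] add [xful] -> 3 lines: csasq xful mjb
Hunk 3: at line 1 remove [xful] add [cfo,pzq,bcl] -> 5 lines: csasq cfo pzq bcl mjb
Hunk 4: at line 1 remove [cfo,pzq] add [nsu,ykwbx] -> 5 lines: csasq nsu ykwbx bcl mjb
Final line 3: ykwbx

Answer: ykwbx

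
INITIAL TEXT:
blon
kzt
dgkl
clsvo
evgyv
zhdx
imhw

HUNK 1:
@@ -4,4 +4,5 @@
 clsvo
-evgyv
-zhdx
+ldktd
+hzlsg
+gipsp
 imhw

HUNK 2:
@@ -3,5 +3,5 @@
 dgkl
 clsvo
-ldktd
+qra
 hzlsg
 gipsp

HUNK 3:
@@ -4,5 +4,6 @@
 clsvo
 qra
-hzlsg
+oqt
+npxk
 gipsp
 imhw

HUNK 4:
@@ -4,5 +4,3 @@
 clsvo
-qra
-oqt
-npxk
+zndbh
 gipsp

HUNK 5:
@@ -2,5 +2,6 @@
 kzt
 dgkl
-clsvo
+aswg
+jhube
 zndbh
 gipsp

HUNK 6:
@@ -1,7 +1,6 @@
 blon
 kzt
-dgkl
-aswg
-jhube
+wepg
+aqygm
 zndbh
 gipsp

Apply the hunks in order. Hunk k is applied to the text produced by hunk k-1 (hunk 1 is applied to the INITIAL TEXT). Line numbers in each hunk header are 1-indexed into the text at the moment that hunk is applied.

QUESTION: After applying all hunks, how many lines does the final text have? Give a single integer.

Hunk 1: at line 4 remove [evgyv,zhdx] add [ldktd,hzlsg,gipsp] -> 8 lines: blon kzt dgkl clsvo ldktd hzlsg gipsp imhw
Hunk 2: at line 3 remove [ldktd] add [qra] -> 8 lines: blon kzt dgkl clsvo qra hzlsg gipsp imhw
Hunk 3: at line 4 remove [hzlsg] add [oqt,npxk] -> 9 lines: blon kzt dgkl clsvo qra oqt npxk gipsp imhw
Hunk 4: at line 4 remove [qra,oqt,npxk] add [zndbh] -> 7 lines: blon kzt dgkl clsvo zndbh gipsp imhw
Hunk 5: at line 2 remove [clsvo] add [aswg,jhube] -> 8 lines: blon kzt dgkl aswg jhube zndbh gipsp imhw
Hunk 6: at line 1 remove [dgkl,aswg,jhube] add [wepg,aqygm] -> 7 lines: blon kzt wepg aqygm zndbh gipsp imhw
Final line count: 7

Answer: 7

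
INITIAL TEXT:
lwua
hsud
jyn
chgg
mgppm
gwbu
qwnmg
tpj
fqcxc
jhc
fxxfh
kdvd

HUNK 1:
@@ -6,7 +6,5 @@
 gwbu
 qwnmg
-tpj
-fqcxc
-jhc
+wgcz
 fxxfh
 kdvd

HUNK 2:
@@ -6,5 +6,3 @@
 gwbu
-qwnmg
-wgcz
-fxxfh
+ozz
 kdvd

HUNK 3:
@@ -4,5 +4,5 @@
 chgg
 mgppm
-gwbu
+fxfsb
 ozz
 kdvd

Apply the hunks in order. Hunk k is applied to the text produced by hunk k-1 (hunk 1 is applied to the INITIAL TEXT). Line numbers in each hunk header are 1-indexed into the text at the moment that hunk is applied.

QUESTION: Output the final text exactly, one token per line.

Answer: lwua
hsud
jyn
chgg
mgppm
fxfsb
ozz
kdvd

Derivation:
Hunk 1: at line 6 remove [tpj,fqcxc,jhc] add [wgcz] -> 10 lines: lwua hsud jyn chgg mgppm gwbu qwnmg wgcz fxxfh kdvd
Hunk 2: at line 6 remove [qwnmg,wgcz,fxxfh] add [ozz] -> 8 lines: lwua hsud jyn chgg mgppm gwbu ozz kdvd
Hunk 3: at line 4 remove [gwbu] add [fxfsb] -> 8 lines: lwua hsud jyn chgg mgppm fxfsb ozz kdvd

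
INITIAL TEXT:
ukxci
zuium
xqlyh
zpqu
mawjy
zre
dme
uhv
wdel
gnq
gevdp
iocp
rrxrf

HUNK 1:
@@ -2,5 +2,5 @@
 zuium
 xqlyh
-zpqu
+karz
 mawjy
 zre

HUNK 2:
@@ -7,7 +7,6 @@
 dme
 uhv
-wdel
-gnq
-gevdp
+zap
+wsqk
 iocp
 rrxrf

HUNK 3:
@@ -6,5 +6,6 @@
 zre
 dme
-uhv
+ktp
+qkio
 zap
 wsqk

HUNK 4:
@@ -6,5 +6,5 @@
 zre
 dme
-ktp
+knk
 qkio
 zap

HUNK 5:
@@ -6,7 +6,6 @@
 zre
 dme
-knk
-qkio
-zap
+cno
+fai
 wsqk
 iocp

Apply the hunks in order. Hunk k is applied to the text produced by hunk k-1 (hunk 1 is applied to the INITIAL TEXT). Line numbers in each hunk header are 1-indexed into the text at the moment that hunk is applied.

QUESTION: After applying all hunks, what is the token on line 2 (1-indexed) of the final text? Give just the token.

Hunk 1: at line 2 remove [zpqu] add [karz] -> 13 lines: ukxci zuium xqlyh karz mawjy zre dme uhv wdel gnq gevdp iocp rrxrf
Hunk 2: at line 7 remove [wdel,gnq,gevdp] add [zap,wsqk] -> 12 lines: ukxci zuium xqlyh karz mawjy zre dme uhv zap wsqk iocp rrxrf
Hunk 3: at line 6 remove [uhv] add [ktp,qkio] -> 13 lines: ukxci zuium xqlyh karz mawjy zre dme ktp qkio zap wsqk iocp rrxrf
Hunk 4: at line 6 remove [ktp] add [knk] -> 13 lines: ukxci zuium xqlyh karz mawjy zre dme knk qkio zap wsqk iocp rrxrf
Hunk 5: at line 6 remove [knk,qkio,zap] add [cno,fai] -> 12 lines: ukxci zuium xqlyh karz mawjy zre dme cno fai wsqk iocp rrxrf
Final line 2: zuium

Answer: zuium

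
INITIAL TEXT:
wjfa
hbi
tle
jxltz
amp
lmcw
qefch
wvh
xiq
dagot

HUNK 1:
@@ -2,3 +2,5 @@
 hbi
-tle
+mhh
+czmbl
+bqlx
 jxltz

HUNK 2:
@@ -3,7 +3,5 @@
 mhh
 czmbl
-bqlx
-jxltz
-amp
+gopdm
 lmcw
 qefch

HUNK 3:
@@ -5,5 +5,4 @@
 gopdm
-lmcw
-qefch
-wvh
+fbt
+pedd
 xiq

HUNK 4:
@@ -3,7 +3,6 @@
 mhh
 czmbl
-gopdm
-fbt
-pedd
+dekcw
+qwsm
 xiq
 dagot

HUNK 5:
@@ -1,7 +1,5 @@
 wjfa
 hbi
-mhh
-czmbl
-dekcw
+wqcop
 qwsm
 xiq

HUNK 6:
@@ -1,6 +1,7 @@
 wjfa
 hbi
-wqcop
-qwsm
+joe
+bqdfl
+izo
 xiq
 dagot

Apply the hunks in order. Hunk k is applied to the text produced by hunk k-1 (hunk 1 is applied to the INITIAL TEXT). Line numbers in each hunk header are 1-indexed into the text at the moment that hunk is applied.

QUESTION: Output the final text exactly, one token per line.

Answer: wjfa
hbi
joe
bqdfl
izo
xiq
dagot

Derivation:
Hunk 1: at line 2 remove [tle] add [mhh,czmbl,bqlx] -> 12 lines: wjfa hbi mhh czmbl bqlx jxltz amp lmcw qefch wvh xiq dagot
Hunk 2: at line 3 remove [bqlx,jxltz,amp] add [gopdm] -> 10 lines: wjfa hbi mhh czmbl gopdm lmcw qefch wvh xiq dagot
Hunk 3: at line 5 remove [lmcw,qefch,wvh] add [fbt,pedd] -> 9 lines: wjfa hbi mhh czmbl gopdm fbt pedd xiq dagot
Hunk 4: at line 3 remove [gopdm,fbt,pedd] add [dekcw,qwsm] -> 8 lines: wjfa hbi mhh czmbl dekcw qwsm xiq dagot
Hunk 5: at line 1 remove [mhh,czmbl,dekcw] add [wqcop] -> 6 lines: wjfa hbi wqcop qwsm xiq dagot
Hunk 6: at line 1 remove [wqcop,qwsm] add [joe,bqdfl,izo] -> 7 lines: wjfa hbi joe bqdfl izo xiq dagot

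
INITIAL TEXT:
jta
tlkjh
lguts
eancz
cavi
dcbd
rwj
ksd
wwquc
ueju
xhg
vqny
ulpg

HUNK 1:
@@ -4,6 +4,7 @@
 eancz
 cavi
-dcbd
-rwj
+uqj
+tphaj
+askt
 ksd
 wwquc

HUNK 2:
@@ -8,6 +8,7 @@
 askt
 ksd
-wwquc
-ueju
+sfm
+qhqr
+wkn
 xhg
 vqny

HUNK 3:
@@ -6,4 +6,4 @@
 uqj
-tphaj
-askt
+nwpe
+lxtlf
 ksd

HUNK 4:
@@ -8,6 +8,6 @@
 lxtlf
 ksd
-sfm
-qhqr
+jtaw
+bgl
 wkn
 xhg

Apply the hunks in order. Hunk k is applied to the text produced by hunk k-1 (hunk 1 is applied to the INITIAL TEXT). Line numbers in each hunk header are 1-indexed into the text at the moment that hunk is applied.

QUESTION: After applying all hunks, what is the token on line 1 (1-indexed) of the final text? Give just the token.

Answer: jta

Derivation:
Hunk 1: at line 4 remove [dcbd,rwj] add [uqj,tphaj,askt] -> 14 lines: jta tlkjh lguts eancz cavi uqj tphaj askt ksd wwquc ueju xhg vqny ulpg
Hunk 2: at line 8 remove [wwquc,ueju] add [sfm,qhqr,wkn] -> 15 lines: jta tlkjh lguts eancz cavi uqj tphaj askt ksd sfm qhqr wkn xhg vqny ulpg
Hunk 3: at line 6 remove [tphaj,askt] add [nwpe,lxtlf] -> 15 lines: jta tlkjh lguts eancz cavi uqj nwpe lxtlf ksd sfm qhqr wkn xhg vqny ulpg
Hunk 4: at line 8 remove [sfm,qhqr] add [jtaw,bgl] -> 15 lines: jta tlkjh lguts eancz cavi uqj nwpe lxtlf ksd jtaw bgl wkn xhg vqny ulpg
Final line 1: jta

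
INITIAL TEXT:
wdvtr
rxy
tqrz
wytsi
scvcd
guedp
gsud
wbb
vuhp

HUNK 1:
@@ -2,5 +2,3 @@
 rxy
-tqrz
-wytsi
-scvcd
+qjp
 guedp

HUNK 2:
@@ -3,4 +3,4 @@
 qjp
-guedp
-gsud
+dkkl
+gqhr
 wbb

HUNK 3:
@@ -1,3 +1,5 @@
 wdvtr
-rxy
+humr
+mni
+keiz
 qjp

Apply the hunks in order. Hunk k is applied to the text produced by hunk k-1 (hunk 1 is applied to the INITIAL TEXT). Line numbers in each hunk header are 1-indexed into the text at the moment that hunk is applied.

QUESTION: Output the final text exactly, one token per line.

Hunk 1: at line 2 remove [tqrz,wytsi,scvcd] add [qjp] -> 7 lines: wdvtr rxy qjp guedp gsud wbb vuhp
Hunk 2: at line 3 remove [guedp,gsud] add [dkkl,gqhr] -> 7 lines: wdvtr rxy qjp dkkl gqhr wbb vuhp
Hunk 3: at line 1 remove [rxy] add [humr,mni,keiz] -> 9 lines: wdvtr humr mni keiz qjp dkkl gqhr wbb vuhp

Answer: wdvtr
humr
mni
keiz
qjp
dkkl
gqhr
wbb
vuhp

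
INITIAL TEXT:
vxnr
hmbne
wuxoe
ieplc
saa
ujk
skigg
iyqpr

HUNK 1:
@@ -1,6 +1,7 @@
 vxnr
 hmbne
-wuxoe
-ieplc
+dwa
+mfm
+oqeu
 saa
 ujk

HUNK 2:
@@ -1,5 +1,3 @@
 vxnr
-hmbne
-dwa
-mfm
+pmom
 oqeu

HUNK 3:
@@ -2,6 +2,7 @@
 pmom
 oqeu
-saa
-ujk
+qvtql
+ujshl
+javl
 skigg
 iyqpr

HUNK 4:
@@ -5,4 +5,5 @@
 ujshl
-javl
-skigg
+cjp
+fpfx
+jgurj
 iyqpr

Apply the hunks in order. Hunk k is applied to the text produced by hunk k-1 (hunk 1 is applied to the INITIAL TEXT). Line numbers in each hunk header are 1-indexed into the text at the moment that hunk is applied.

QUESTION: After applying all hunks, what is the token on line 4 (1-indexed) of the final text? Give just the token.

Hunk 1: at line 1 remove [wuxoe,ieplc] add [dwa,mfm,oqeu] -> 9 lines: vxnr hmbne dwa mfm oqeu saa ujk skigg iyqpr
Hunk 2: at line 1 remove [hmbne,dwa,mfm] add [pmom] -> 7 lines: vxnr pmom oqeu saa ujk skigg iyqpr
Hunk 3: at line 2 remove [saa,ujk] add [qvtql,ujshl,javl] -> 8 lines: vxnr pmom oqeu qvtql ujshl javl skigg iyqpr
Hunk 4: at line 5 remove [javl,skigg] add [cjp,fpfx,jgurj] -> 9 lines: vxnr pmom oqeu qvtql ujshl cjp fpfx jgurj iyqpr
Final line 4: qvtql

Answer: qvtql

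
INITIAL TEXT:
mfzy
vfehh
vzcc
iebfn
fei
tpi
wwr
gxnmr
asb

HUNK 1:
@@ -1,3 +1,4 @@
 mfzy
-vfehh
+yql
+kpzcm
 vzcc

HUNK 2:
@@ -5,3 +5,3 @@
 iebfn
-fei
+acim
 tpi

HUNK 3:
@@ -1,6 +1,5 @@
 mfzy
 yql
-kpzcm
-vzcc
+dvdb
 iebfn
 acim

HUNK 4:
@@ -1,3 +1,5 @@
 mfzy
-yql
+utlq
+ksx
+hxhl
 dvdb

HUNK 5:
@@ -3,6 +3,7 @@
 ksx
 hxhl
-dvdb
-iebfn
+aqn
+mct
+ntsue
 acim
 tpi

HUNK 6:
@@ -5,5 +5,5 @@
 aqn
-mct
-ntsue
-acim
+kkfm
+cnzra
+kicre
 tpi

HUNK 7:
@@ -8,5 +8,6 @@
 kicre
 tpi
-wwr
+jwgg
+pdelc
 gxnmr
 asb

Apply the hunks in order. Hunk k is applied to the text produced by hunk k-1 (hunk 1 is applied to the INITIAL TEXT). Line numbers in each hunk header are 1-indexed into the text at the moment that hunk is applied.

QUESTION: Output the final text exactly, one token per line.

Hunk 1: at line 1 remove [vfehh] add [yql,kpzcm] -> 10 lines: mfzy yql kpzcm vzcc iebfn fei tpi wwr gxnmr asb
Hunk 2: at line 5 remove [fei] add [acim] -> 10 lines: mfzy yql kpzcm vzcc iebfn acim tpi wwr gxnmr asb
Hunk 3: at line 1 remove [kpzcm,vzcc] add [dvdb] -> 9 lines: mfzy yql dvdb iebfn acim tpi wwr gxnmr asb
Hunk 4: at line 1 remove [yql] add [utlq,ksx,hxhl] -> 11 lines: mfzy utlq ksx hxhl dvdb iebfn acim tpi wwr gxnmr asb
Hunk 5: at line 3 remove [dvdb,iebfn] add [aqn,mct,ntsue] -> 12 lines: mfzy utlq ksx hxhl aqn mct ntsue acim tpi wwr gxnmr asb
Hunk 6: at line 5 remove [mct,ntsue,acim] add [kkfm,cnzra,kicre] -> 12 lines: mfzy utlq ksx hxhl aqn kkfm cnzra kicre tpi wwr gxnmr asb
Hunk 7: at line 8 remove [wwr] add [jwgg,pdelc] -> 13 lines: mfzy utlq ksx hxhl aqn kkfm cnzra kicre tpi jwgg pdelc gxnmr asb

Answer: mfzy
utlq
ksx
hxhl
aqn
kkfm
cnzra
kicre
tpi
jwgg
pdelc
gxnmr
asb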